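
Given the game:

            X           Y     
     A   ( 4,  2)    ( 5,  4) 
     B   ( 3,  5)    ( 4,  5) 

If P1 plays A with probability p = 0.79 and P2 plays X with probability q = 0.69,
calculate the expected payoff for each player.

E[P1] = 4.1, E[P2] = 3.1198

Work:
E[P1] = p·q·π₁(A,X) + p·(1-q)·π₁(A,Y) + (1-p)·q·π₁(B,X) + (1-p)·(1-q)·π₁(B,Y)
= 0.79·0.69·4 + 0.79·0.31·5 + 0.21·0.69·3 + 0.21·0.31·4
= 4.1

E[P2] = 3.1198 (similar calculation)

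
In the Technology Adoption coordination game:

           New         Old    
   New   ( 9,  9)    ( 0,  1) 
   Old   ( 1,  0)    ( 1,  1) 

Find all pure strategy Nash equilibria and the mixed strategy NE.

Pure NE: (New, New) and (Old, Old); Mixed NE: p = 0.1111, q = 0.1111

Work:
Check pure NE:
(New, New): (9, 9) - no unilateral deviation beneficial
(Old, Old): (1, 1) - no unilateral deviation beneficial
Mixed NE: P1 plays New with p = 0.1111, P2 plays New with q = 0.1111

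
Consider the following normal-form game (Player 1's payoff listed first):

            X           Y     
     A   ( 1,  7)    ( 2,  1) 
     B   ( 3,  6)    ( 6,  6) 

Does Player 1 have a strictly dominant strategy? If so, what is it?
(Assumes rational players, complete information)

Yes, Player 1's strictly dominant strategy is B

Work:
A strategy strictly dominates another if it gives a strictly higher payoff against every opponent action. Compare each pair of P1's strategies column-by-column:
  A vs B: [1 vs 3, 2 vs 6] → A does not strictly dominate B (column X: 1 ≤ 3)
  B vs A: [3 vs 1, 6 vs 2] → B strictly dominates A
B strictly dominates every other strategy → strictly dominant.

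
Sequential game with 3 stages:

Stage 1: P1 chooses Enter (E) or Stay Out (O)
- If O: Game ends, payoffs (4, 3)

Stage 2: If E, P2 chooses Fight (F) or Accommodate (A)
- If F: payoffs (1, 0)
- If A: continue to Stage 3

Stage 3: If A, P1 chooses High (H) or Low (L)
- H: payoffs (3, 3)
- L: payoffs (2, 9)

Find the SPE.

SPE: (O, A, H); Outcome (4, 3)

Work:
Stage 3: P1 chooses H (3 vs 2)
Stage 2: P2: F->0, A->3 (anticipating H). Choose A
Stage 1: P1: O->4, E->3 (anticipating A, H). Choose O
SPE path: O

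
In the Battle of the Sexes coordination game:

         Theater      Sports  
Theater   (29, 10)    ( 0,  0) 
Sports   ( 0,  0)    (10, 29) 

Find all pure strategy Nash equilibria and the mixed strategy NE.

Pure NE: (Theater, Theater) and (Sports, Sports); Mixed NE: p = 0.7436, q = 0.2564

Work:
Check pure NE:
(Theater, Theater): (29, 10) - no unilateral deviation beneficial
(Sports, Sports): (10, 29) - no unilateral deviation beneficial
Mixed NE: P1 plays Theater with p = 0.7436, P2 plays Theater with q = 0.2564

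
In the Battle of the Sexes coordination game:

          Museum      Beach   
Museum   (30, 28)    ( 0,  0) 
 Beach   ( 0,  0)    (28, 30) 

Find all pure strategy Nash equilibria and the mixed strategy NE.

Pure NE: (Museum, Museum) and (Beach, Beach); Mixed NE: p = 0.5172, q = 0.4828

Work:
Check pure NE:
(Museum, Museum): (30, 28) - no unilateral deviation beneficial
(Beach, Beach): (28, 30) - no unilateral deviation beneficial
Mixed NE: P1 plays Museum with p = 0.5172, P2 plays Museum with q = 0.4828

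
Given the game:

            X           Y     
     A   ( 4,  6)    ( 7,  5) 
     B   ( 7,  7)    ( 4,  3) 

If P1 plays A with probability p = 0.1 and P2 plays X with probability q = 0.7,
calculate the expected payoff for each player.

E[P1] = 5.98, E[P2] = 5.79

Work:
E[P1] = p·q·π₁(A,X) + p·(1-q)·π₁(A,Y) + (1-p)·q·π₁(B,X) + (1-p)·(1-q)·π₁(B,Y)
= 0.1·0.7·4 + 0.1·0.3·7 + 0.9·0.7·7 + 0.9·0.3·4
= 5.98

E[P2] = 5.79 (similar calculation)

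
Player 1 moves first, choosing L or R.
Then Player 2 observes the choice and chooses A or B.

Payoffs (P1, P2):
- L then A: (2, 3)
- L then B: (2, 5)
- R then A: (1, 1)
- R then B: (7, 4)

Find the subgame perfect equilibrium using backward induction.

P1 plays R, P2 plays B after L and B after R; Payoff (7, 4)

Work:
Backward induction:
After L: P2 chooses B → P1 gets 2
After R: P2 chooses B → P1 gets 7
P1 chooses R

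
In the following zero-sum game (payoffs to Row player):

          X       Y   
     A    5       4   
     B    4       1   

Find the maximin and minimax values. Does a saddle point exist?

Maximin = 4, Minimax = 4, Saddle: True

Work:
Row minimums: [4, 1] → maximin = 4
Column maximums: [5, 4] → minimax = 4
Saddle point exists! Game value = 4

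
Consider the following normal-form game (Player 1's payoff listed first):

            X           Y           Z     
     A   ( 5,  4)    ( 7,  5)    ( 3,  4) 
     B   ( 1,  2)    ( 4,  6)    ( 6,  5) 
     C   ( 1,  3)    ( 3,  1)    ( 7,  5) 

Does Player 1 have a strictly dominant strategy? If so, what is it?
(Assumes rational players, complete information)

No strictly dominant strategy exists for Player 1

Work:
A strategy strictly dominates another if it gives a strictly higher payoff against every opponent action. Compare each pair of P1's strategies column-by-column:
  A vs B: [5 vs 1, 7 vs 4, 3 vs 6] → A does not strictly dominate B (column Z: 3 ≤ 6)
  A vs C: [5 vs 1, 7 vs 3, 3 vs 7] → A does not strictly dominate C (column Z: 3 ≤ 7)
  B vs A: [1 vs 5, 4 vs 7, 6 vs 3] → B does not strictly dominate A (column X: 1 ≤ 5)
  B vs C: [1 vs 1, 4 vs 3, 6 vs 7] → B does not strictly dominate C (column X: 1 ≤ 1)
  C vs A: [1 vs 5, 3 vs 7, 7 vs 3] → C does not strictly dominate A (column X: 1 ≤ 5)
  C vs B: [1 vs 1, 3 vs 4, 7 vs 6] → C does not strictly dominate B (column X: 1 ≤ 1)
No single strategy strictly dominates all others → no strictly dominant strategy.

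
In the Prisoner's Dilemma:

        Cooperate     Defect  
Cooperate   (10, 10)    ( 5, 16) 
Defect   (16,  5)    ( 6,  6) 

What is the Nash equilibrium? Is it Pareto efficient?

(Defect, Defect) is NE; not Pareto efficient

Work:
Defect dominates Cooperate for both players:
If P2 cooperates: Defect (16) > Cooperate (10)
If P2 defects: Defect (6) > Cooperate (5)
NE: (Defect, Defect) with payoff (6, 6)
But (Cooperate, Cooperate) = (10, 10) Pareto dominates (6, 6)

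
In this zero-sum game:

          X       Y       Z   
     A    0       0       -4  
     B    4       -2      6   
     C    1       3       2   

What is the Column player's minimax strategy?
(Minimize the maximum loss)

Column should play Y, value = 3

Work:
Column player minimizes Row's maximum payoff:
Column X: max payoff to Row = 4
Column Y: max payoff to Row = 3
Column Z: max payoff to Row = 6
Minimum is 3, achieved by column Y.
Minimax strategy: Y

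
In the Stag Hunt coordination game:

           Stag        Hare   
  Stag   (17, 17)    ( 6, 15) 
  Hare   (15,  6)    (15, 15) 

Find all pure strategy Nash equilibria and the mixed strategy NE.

Pure NE: (Stag, Stag) and (Hare, Hare); Mixed NE: p = 0.8182, q = 0.8182

Work:
Check pure NE:
(Stag, Stag): (17, 17) - no unilateral deviation beneficial
(Hare, Hare): (15, 15) - no unilateral deviation beneficial
Mixed NE: P1 plays Stag with p = 0.8182, P2 plays Stag with q = 0.8182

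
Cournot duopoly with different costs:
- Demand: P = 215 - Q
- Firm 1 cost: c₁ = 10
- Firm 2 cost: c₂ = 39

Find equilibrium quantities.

q₁* = 78.0, q₂* = 49.0

Work:
Reaction: q₁ = (215 - 10 - q₂)/2
Reaction: q₂ = (215 - 39 - q₁)/2
Solve simultaneously:
q₁* = (215 - 2×10 + 39)/3 = 78.0
q₂* = (215 - 2×39 + 10)/3 = 49.0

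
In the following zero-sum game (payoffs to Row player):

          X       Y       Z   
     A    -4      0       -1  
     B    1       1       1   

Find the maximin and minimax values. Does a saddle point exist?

Maximin = 1, Minimax = 1, Saddle: True

Work:
Row minimums: [-4, 1] → maximin = 1
Column maximums: [1, 1, 1] → minimax = 1
Saddle point exists! Game value = 1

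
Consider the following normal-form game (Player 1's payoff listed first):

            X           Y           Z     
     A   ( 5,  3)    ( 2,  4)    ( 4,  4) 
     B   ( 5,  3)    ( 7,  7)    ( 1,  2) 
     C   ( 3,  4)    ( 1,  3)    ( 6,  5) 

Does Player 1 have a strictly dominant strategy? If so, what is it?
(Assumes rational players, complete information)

No strictly dominant strategy exists for Player 1

Work:
A strategy strictly dominates another if it gives a strictly higher payoff against every opponent action. Compare each pair of P1's strategies column-by-column:
  A vs B: [5 vs 5, 2 vs 7, 4 vs 1] → A does not strictly dominate B (column X: 5 ≤ 5)
  A vs C: [5 vs 3, 2 vs 1, 4 vs 6] → A does not strictly dominate C (column Z: 4 ≤ 6)
  B vs A: [5 vs 5, 7 vs 2, 1 vs 4] → B does not strictly dominate A (column X: 5 ≤ 5)
  B vs C: [5 vs 3, 7 vs 1, 1 vs 6] → B does not strictly dominate C (column Z: 1 ≤ 6)
  C vs A: [3 vs 5, 1 vs 2, 6 vs 4] → C does not strictly dominate A (column X: 3 ≤ 5)
  C vs B: [3 vs 5, 1 vs 7, 6 vs 1] → C does not strictly dominate B (column X: 3 ≤ 5)
No single strategy strictly dominates all others → no strictly dominant strategy.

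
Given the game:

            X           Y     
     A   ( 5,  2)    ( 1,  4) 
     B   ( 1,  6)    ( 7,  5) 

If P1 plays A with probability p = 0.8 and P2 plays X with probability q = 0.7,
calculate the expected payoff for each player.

E[P1] = 3.6, E[P2] = 3.22

Work:
E[P1] = p·q·π₁(A,X) + p·(1-q)·π₁(A,Y) + (1-p)·q·π₁(B,X) + (1-p)·(1-q)·π₁(B,Y)
= 0.8·0.7·5 + 0.8·0.3·1 + 0.2·0.7·1 + 0.2·0.3·7
= 3.6

E[P2] = 3.22 (similar calculation)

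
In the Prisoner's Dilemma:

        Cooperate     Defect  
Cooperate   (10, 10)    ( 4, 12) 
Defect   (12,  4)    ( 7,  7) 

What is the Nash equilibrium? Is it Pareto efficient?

(Defect, Defect) is NE; not Pareto efficient

Work:
Defect dominates Cooperate for both players:
If P2 cooperates: Defect (12) > Cooperate (10)
If P2 defects: Defect (7) > Cooperate (4)
NE: (Defect, Defect) with payoff (7, 7)
But (Cooperate, Cooperate) = (10, 10) Pareto dominates (7, 7)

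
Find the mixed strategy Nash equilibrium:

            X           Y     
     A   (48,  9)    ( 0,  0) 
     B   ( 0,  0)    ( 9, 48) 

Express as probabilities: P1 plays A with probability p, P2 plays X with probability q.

p = 0.8421, q = 0.1579

Work:
Find probabilities that make opponent indifferent:
P2 chooses q to make P1 indifferent between A and B
P1 chooses p to make P2 indifferent between X and Y
Mixed NE: P1 plays (A: 0.8421, B: 0.1579), P2 plays (X: 0.1579, Y: 0.8421)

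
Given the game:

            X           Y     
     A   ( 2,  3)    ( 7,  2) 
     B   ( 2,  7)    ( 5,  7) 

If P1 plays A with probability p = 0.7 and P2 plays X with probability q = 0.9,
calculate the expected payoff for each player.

E[P1] = 2.44, E[P2] = 4.13

Work:
E[P1] = p·q·π₁(A,X) + p·(1-q)·π₁(A,Y) + (1-p)·q·π₁(B,X) + (1-p)·(1-q)·π₁(B,Y)
= 0.7·0.9·2 + 0.7·0.1·7 + 0.3·0.9·2 + 0.3·0.1·5
= 2.44

E[P2] = 4.13 (similar calculation)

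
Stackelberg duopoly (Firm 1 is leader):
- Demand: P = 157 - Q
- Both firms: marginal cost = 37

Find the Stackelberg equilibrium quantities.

q₁* (leader) = 60.0, q₂* (follower) = 30.0

Work:
Follower's reaction: q₂ = (a - c - q₁)/2
Leader substitutes: π₁ = q₁·(a - q₁ - (a-c-q₁)/2 - c)
FOC: q₁* = (157 - 37)/2 = 60.00
Then: q₂* = (157 - 37 - 60.0)/2 = 30.00
Leader has first-mover advantage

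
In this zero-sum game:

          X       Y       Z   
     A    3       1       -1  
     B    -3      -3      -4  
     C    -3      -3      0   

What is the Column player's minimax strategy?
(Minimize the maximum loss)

Column should play Z, value = 0

Work:
Column player minimizes Row's maximum payoff:
Column X: max payoff to Row = 3
Column Y: max payoff to Row = 1
Column Z: max payoff to Row = 0
Minimum is 0, achieved by column Z.
Minimax strategy: Z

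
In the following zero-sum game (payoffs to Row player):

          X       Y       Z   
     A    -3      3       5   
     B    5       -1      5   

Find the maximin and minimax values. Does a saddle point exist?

Maximin = -1, Minimax = 3, Saddle: False

Work:
Row minimums: [-3, -1] → maximin = -1
Column maximums: [5, 3, 5] → minimax = 3
No saddle point (maximin ≠ minimax). Mixed strategy needed.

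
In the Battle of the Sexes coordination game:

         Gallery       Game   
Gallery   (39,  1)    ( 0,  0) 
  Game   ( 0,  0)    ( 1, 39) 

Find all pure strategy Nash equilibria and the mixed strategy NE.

Pure NE: (Gallery, Gallery) and (Game, Game); Mixed NE: p = 0.975, q = 0.025

Work:
Check pure NE:
(Gallery, Gallery): (39, 1) - no unilateral deviation beneficial
(Game, Game): (1, 39) - no unilateral deviation beneficial
Mixed NE: P1 plays Gallery with p = 0.975, P2 plays Gallery with q = 0.025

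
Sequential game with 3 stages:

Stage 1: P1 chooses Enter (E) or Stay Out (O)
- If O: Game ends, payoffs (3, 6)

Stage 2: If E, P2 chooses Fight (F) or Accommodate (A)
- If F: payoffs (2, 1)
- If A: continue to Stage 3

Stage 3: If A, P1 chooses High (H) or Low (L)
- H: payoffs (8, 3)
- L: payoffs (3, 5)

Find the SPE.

SPE: (E, A, H); Outcome (8, 3)

Work:
Stage 3: P1 chooses H (8 vs 3)
Stage 2: P2: F->1, A->3 (anticipating H). Choose A
Stage 1: P1: O->3, E->8 (anticipating A, H). Choose E
SPE path: E -> A -> H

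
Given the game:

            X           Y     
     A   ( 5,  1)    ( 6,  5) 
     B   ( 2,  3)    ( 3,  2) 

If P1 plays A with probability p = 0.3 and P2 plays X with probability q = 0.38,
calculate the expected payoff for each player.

E[P1] = 3.52, E[P2] = 2.71

Work:
E[P1] = p·q·π₁(A,X) + p·(1-q)·π₁(A,Y) + (1-p)·q·π₁(B,X) + (1-p)·(1-q)·π₁(B,Y)
= 0.3·0.38·5 + 0.3·0.62·6 + 0.7·0.38·2 + 0.7·0.62·3
= 3.52

E[P2] = 2.71 (similar calculation)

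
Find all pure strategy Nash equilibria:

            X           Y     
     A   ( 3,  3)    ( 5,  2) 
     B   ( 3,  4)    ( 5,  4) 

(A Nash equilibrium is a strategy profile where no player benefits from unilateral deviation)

Nash equilibrium: (A, X), (B, X), (B, Y)

Work:
Best responses:
  P1 vs X: payoffs [3, 3] → best response A/B (payoff 3)
  P1 vs Y: payoffs [5, 5] → best response A/B (payoff 5)
  P2 vs A: payoffs [3, 2] → best response X (payoff 3)
  P2 vs B: payoffs [4, 4] → best response X/Y (payoff 4)
Mutual best responses: (A,X), (B,X), (B,Y) → Nash equilibria.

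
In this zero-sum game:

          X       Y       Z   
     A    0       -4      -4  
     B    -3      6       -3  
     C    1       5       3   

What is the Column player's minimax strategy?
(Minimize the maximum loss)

Column should play X, value = 1

Work:
Column player minimizes Row's maximum payoff:
Column X: max payoff to Row = 1
Column Y: max payoff to Row = 6
Column Z: max payoff to Row = 3
Minimum is 1, achieved by column X.
Minimax strategy: X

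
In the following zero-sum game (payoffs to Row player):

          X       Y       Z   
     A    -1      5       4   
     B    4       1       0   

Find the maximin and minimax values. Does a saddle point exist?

Maximin = 0, Minimax = 4, Saddle: False

Work:
Row minimums: [-1, 0] → maximin = 0
Column maximums: [4, 5, 4] → minimax = 4
No saddle point (maximin ≠ minimax). Mixed strategy needed.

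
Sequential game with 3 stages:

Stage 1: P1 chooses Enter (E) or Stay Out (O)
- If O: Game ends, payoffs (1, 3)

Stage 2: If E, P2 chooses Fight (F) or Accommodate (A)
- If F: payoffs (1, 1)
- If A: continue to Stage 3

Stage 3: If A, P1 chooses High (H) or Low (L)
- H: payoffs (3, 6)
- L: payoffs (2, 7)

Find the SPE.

SPE: (E, A, H); Outcome (3, 6)

Work:
Stage 3: P1 chooses H (3 vs 2)
Stage 2: P2: F->1, A->6 (anticipating H). Choose A
Stage 1: P1: O->1, E->3 (anticipating A, H). Choose E
SPE path: E -> A -> H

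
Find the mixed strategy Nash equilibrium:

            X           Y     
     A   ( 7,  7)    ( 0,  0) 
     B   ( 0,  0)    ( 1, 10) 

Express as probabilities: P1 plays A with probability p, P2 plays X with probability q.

p = 0.5882, q = 0.125

Work:
Find probabilities that make opponent indifferent:
P2 chooses q to make P1 indifferent between A and B
P1 chooses p to make P2 indifferent between X and Y
Mixed NE: P1 plays (A: 0.5882, B: 0.4118), P2 plays (X: 0.125, Y: 0.875)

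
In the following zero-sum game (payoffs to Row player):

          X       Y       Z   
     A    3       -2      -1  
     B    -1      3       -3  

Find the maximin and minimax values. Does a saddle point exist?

Maximin = -2, Minimax = -1, Saddle: False

Work:
Row minimums: [-2, -3] → maximin = -2
Column maximums: [3, 3, -1] → minimax = -1
No saddle point (maximin ≠ minimax). Mixed strategy needed.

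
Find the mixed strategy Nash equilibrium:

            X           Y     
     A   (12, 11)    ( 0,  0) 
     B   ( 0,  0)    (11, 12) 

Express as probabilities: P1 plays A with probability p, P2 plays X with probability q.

p = 0.5217, q = 0.4783

Work:
Find probabilities that make opponent indifferent:
P2 chooses q to make P1 indifferent between A and B
P1 chooses p to make P2 indifferent between X and Y
Mixed NE: P1 plays (A: 0.5217, B: 0.4783), P2 plays (X: 0.4783, Y: 0.5217)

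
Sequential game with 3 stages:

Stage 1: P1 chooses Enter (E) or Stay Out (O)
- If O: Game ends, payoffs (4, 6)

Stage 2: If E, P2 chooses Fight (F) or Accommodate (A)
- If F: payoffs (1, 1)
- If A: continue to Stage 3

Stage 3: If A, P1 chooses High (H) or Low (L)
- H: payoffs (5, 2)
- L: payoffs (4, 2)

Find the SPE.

SPE: (E, A, H); Outcome (5, 2)

Work:
Stage 3: P1 chooses H (5 vs 4)
Stage 2: P2: F->1, A->2 (anticipating H). Choose A
Stage 1: P1: O->4, E->5 (anticipating A, H). Choose E
SPE path: E -> A -> H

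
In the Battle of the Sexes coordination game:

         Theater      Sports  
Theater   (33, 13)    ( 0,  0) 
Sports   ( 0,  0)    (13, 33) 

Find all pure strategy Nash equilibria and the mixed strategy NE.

Pure NE: (Theater, Theater) and (Sports, Sports); Mixed NE: p = 0.7174, q = 0.2826

Work:
Check pure NE:
(Theater, Theater): (33, 13) - no unilateral deviation beneficial
(Sports, Sports): (13, 33) - no unilateral deviation beneficial
Mixed NE: P1 plays Theater with p = 0.7174, P2 plays Theater with q = 0.2826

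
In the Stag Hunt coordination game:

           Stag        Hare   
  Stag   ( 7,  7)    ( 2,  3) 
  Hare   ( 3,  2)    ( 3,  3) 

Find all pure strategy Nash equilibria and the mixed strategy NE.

Pure NE: (Stag, Stag) and (Hare, Hare); Mixed NE: p = 0.2, q = 0.2

Work:
Check pure NE:
(Stag, Stag): (7, 7) - no unilateral deviation beneficial
(Hare, Hare): (3, 3) - no unilateral deviation beneficial
Mixed NE: P1 plays Stag with p = 0.2, P2 plays Stag with q = 0.2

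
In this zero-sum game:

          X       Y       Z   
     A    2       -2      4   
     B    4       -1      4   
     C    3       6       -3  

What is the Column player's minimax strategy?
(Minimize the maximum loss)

Column should play X or Z (all achieve the minimum), value = 4

Work:
Column player minimizes Row's maximum payoff:
Column X: max payoff to Row = 4
Column Y: max payoff to Row = 6
Column Z: max payoff to Row = 4
Minimum is 4, achieved by columns X, Z (tied).
Each of X or Z is a minimax strategy.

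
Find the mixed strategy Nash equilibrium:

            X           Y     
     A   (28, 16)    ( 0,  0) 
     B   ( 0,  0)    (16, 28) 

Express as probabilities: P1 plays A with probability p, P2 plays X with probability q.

p = 0.6364, q = 0.3636

Work:
Find probabilities that make opponent indifferent:
P2 chooses q to make P1 indifferent between A and B
P1 chooses p to make P2 indifferent between X and Y
Mixed NE: P1 plays (A: 0.6364, B: 0.3636), P2 plays (X: 0.3636, Y: 0.6364)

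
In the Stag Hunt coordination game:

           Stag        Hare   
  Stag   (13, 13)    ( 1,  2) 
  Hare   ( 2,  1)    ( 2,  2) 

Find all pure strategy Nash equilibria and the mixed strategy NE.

Pure NE: (Stag, Stag) and (Hare, Hare); Mixed NE: p = 0.0833, q = 0.0833

Work:
Check pure NE:
(Stag, Stag): (13, 13) - no unilateral deviation beneficial
(Hare, Hare): (2, 2) - no unilateral deviation beneficial
Mixed NE: P1 plays Stag with p = 0.0833, P2 plays Stag with q = 0.0833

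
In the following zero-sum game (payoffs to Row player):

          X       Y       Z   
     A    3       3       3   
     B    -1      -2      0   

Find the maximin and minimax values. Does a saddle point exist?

Maximin = 3, Minimax = 3, Saddle: True

Work:
Row minimums: [3, -2] → maximin = 3
Column maximums: [3, 3, 3] → minimax = 3
Saddle point exists! Game value = 3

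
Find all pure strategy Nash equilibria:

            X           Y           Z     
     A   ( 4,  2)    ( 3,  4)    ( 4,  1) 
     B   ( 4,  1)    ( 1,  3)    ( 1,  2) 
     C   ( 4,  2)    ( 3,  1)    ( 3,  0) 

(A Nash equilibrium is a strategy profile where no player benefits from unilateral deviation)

Nash equilibrium: (A, Y), (C, X)

Work:
Best responses:
  P1 vs X: payoffs [4, 4, 4] → best response A/B/C (payoff 4)
  P1 vs Y: payoffs [3, 1, 3] → best response A/C (payoff 3)
  P1 vs Z: payoffs [4, 1, 3] → best response A (payoff 4)
  P2 vs A: payoffs [2, 4, 1] → best response Y (payoff 4)
  P2 vs B: payoffs [1, 3, 2] → best response Y (payoff 3)
  P2 vs C: payoffs [2, 1, 0] → best response X (payoff 2)
Mutual best responses: (A,Y), (C,X) → Nash equilibria.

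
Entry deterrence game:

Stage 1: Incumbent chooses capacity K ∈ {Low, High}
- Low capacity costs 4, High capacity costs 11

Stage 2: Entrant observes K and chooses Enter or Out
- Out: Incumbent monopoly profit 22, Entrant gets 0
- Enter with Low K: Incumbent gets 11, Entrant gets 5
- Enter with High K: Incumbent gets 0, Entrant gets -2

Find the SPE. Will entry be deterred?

SPE: (High, Enter|Low, Out|High); Entry deterred. Incumbent net profit = 11

Work:
After Low K: Entrant enters (5 > 0)
After High K: Entrant stays out (-2 < 0)
Incumbent: Low → 11−4=7, High → 22−11=11
Incumbent chooses High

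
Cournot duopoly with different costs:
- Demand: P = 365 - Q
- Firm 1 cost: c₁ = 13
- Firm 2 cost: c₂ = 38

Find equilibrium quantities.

q₁* = 125.67, q₂* = 100.67

Work:
Reaction: q₁ = (365 - 13 - q₂)/2
Reaction: q₂ = (365 - 38 - q₁)/2
Solve simultaneously:
q₁* = (365 - 2×13 + 38)/3 = 125.67
q₂* = (365 - 2×38 + 13)/3 = 100.67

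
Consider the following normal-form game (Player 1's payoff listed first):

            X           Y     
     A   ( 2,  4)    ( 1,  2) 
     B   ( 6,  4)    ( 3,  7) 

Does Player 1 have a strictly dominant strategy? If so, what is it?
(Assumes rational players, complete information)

Yes, Player 1's strictly dominant strategy is B

Work:
A strategy strictly dominates another if it gives a strictly higher payoff against every opponent action. Compare each pair of P1's strategies column-by-column:
  A vs B: [2 vs 6, 1 vs 3] → A does not strictly dominate B (column X: 2 ≤ 6)
  B vs A: [6 vs 2, 3 vs 1] → B strictly dominates A
B strictly dominates every other strategy → strictly dominant.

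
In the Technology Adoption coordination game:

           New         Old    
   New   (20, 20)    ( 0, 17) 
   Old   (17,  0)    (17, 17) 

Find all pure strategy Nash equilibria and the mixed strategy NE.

Pure NE: (New, New) and (Old, Old); Mixed NE: p = 0.85, q = 0.85

Work:
Check pure NE:
(New, New): (20, 20) - no unilateral deviation beneficial
(Old, Old): (17, 17) - no unilateral deviation beneficial
Mixed NE: P1 plays New with p = 0.85, P2 plays New with q = 0.85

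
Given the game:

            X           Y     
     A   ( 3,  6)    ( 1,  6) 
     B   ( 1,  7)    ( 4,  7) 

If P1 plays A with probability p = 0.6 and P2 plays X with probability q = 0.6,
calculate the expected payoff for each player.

E[P1] = 2.2, E[P2] = 6.4

Work:
E[P1] = p·q·π₁(A,X) + p·(1-q)·π₁(A,Y) + (1-p)·q·π₁(B,X) + (1-p)·(1-q)·π₁(B,Y)
= 0.6·0.6·3 + 0.6·0.4·1 + 0.4·0.6·1 + 0.4·0.4·4
= 2.2

E[P2] = 6.4 (similar calculation)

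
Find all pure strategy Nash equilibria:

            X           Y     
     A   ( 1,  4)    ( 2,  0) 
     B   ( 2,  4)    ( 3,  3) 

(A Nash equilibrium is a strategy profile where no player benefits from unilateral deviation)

Nash equilibrium: (B, X)

Work:
Best responses:
  P1 vs X: payoffs [1, 2] → best response B (payoff 2)
  P1 vs Y: payoffs [2, 3] → best response B (payoff 3)
  P2 vs A: payoffs [4, 0] → best response X (payoff 4)
  P2 vs B: payoffs [4, 3] → best response X (payoff 4)
Mutual best responses: (B,X) → Nash equilibria.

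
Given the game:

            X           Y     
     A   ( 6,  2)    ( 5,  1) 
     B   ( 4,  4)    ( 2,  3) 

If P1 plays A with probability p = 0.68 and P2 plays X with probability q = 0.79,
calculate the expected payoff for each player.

E[P1] = 5.0828, E[P2] = 2.43

Work:
E[P1] = p·q·π₁(A,X) + p·(1-q)·π₁(A,Y) + (1-p)·q·π₁(B,X) + (1-p)·(1-q)·π₁(B,Y)
= 0.68·0.79·6 + 0.68·0.21·5 + 0.32·0.79·4 + 0.32·0.21·2
= 5.0828

E[P2] = 2.43 (similar calculation)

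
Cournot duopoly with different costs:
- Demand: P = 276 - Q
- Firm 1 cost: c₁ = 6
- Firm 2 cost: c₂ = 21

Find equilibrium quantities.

q₁* = 95.0, q₂* = 80.0

Work:
Reaction: q₁ = (276 - 6 - q₂)/2
Reaction: q₂ = (276 - 21 - q₁)/2
Solve simultaneously:
q₁* = (276 - 2×6 + 21)/3 = 95.0
q₂* = (276 - 2×21 + 6)/3 = 80.0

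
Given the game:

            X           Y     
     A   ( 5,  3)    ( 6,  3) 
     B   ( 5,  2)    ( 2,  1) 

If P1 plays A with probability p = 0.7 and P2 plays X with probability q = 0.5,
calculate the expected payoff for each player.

E[P1] = 4.9, E[P2] = 2.55

Work:
E[P1] = p·q·π₁(A,X) + p·(1-q)·π₁(A,Y) + (1-p)·q·π₁(B,X) + (1-p)·(1-q)·π₁(B,Y)
= 0.7·0.5·5 + 0.7·0.5·6 + 0.3·0.5·5 + 0.3·0.5·2
= 4.9

E[P2] = 2.55 (similar calculation)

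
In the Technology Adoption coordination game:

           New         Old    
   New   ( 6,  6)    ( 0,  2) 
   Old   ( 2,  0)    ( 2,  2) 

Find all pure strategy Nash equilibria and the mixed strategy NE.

Pure NE: (New, New) and (Old, Old); Mixed NE: p = 0.3333, q = 0.3333

Work:
Check pure NE:
(New, New): (6, 6) - no unilateral deviation beneficial
(Old, Old): (2, 2) - no unilateral deviation beneficial
Mixed NE: P1 plays New with p = 0.3333, P2 plays New with q = 0.3333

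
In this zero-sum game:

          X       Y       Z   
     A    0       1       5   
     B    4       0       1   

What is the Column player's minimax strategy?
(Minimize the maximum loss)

Column should play Y, value = 1

Work:
Column player minimizes Row's maximum payoff:
Column X: max payoff to Row = 4
Column Y: max payoff to Row = 1
Column Z: max payoff to Row = 5
Minimum is 1, achieved by column Y.
Minimax strategy: Y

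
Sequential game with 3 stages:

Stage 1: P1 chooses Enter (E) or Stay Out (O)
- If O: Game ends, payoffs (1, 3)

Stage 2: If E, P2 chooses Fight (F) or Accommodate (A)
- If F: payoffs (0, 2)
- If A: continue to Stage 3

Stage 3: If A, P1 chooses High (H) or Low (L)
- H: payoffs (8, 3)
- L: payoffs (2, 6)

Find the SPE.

SPE: (E, A, H); Outcome (8, 3)

Work:
Stage 3: P1 chooses H (8 vs 2)
Stage 2: P2: F->2, A->3 (anticipating H). Choose A
Stage 1: P1: O->1, E->8 (anticipating A, H). Choose E
SPE path: E -> A -> H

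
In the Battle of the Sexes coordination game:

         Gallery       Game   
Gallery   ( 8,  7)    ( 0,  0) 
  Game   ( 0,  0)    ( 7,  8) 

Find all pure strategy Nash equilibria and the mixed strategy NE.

Pure NE: (Gallery, Gallery) and (Game, Game); Mixed NE: p = 0.5333, q = 0.4667

Work:
Check pure NE:
(Gallery, Gallery): (8, 7) - no unilateral deviation beneficial
(Game, Game): (7, 8) - no unilateral deviation beneficial
Mixed NE: P1 plays Gallery with p = 0.5333, P2 plays Gallery with q = 0.4667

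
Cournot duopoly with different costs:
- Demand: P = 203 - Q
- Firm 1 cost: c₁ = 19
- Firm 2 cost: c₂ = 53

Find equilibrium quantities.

q₁* = 72.67, q₂* = 38.67

Work:
Reaction: q₁ = (203 - 19 - q₂)/2
Reaction: q₂ = (203 - 53 - q₁)/2
Solve simultaneously:
q₁* = (203 - 2×19 + 53)/3 = 72.67
q₂* = (203 - 2×53 + 19)/3 = 38.67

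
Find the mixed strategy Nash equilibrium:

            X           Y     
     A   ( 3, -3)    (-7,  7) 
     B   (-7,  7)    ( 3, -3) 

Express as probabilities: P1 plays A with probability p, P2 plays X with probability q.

p = 0.5, q = 0.5

Work:
Find probabilities that make opponent indifferent:
P2 chooses q to make P1 indifferent between A and B
P1 chooses p to make P2 indifferent between X and Y
Mixed NE: P1 plays (A: 0.5, B: 0.5), P2 plays (X: 0.5, Y: 0.5)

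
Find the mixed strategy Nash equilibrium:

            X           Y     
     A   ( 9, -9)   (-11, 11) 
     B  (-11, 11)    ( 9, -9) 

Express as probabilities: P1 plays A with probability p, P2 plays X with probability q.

p = 0.5, q = 0.5

Work:
Find probabilities that make opponent indifferent:
P2 chooses q to make P1 indifferent between A and B
P1 chooses p to make P2 indifferent between X and Y
Mixed NE: P1 plays (A: 0.5, B: 0.5), P2 plays (X: 0.5, Y: 0.5)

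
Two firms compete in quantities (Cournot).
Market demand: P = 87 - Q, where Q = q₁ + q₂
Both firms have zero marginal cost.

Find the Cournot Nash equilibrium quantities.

q₁* = q₂* = 29.0; P* = 29.0

Work:
Profit: π_i = P·q_i = (a - q_i - q_j)·q_i
FOC: ∂π_i/∂q_i = a - 2q_i - q_j = 0
Reaction function: q_i = (87 - q_j)/2
Symmetry: q* = 87/3 = 29.0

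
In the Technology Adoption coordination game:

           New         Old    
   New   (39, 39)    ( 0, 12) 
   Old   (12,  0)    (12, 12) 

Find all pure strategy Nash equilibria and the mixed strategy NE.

Pure NE: (New, New) and (Old, Old); Mixed NE: p = 0.3077, q = 0.3077

Work:
Check pure NE:
(New, New): (39, 39) - no unilateral deviation beneficial
(Old, Old): (12, 12) - no unilateral deviation beneficial
Mixed NE: P1 plays New with p = 0.3077, P2 plays New with q = 0.3077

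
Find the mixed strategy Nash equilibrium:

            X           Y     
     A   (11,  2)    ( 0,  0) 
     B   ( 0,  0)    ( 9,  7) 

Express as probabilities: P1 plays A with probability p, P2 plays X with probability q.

p = 0.7778, q = 0.45

Work:
Find probabilities that make opponent indifferent:
P2 chooses q to make P1 indifferent between A and B
P1 chooses p to make P2 indifferent between X and Y
Mixed NE: P1 plays (A: 0.7778, B: 0.2222), P2 plays (X: 0.45, Y: 0.55)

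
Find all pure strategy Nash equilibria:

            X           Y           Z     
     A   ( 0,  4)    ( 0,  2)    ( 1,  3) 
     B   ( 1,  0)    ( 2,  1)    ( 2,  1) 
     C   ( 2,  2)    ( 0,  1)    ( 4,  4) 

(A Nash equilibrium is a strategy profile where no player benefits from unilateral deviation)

Nash equilibrium: (B, Y), (C, Z)

Work:
Best responses:
  P1 vs X: payoffs [0, 1, 2] → best response C (payoff 2)
  P1 vs Y: payoffs [0, 2, 0] → best response B (payoff 2)
  P1 vs Z: payoffs [1, 2, 4] → best response C (payoff 4)
  P2 vs A: payoffs [4, 2, 3] → best response X (payoff 4)
  P2 vs B: payoffs [0, 1, 1] → best response Y/Z (payoff 1)
  P2 vs C: payoffs [2, 1, 4] → best response Z (payoff 4)
Mutual best responses: (B,Y), (C,Z) → Nash equilibria.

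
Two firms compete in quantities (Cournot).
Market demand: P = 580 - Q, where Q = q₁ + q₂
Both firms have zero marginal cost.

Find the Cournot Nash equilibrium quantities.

q₁* = q₂* = 193.33; P* = 193.33

Work:
Profit: π_i = P·q_i = (a - q_i - q_j)·q_i
FOC: ∂π_i/∂q_i = a - 2q_i - q_j = 0
Reaction function: q_i = (580 - q_j)/2
Symmetry: q* = 580/3 = 193.33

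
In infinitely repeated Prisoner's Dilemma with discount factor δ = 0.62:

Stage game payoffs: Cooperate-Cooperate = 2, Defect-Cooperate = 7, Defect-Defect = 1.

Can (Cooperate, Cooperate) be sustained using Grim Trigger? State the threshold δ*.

δ* = 0.8333; since δ = 0.62 < 0.8333, cooperation cannot be sustained

Work:
For Grim Trigger:
Cooperate forever: 2/(1-δ)
Defect then punished: 7 + 1·δ/(1-δ)
Need: 2/(1-δ) ≥ 7 + 1·δ/(1-δ)
Solving: δ ≥ (T-R)/(T-P) = (7-2)/(7-1) = 0.8333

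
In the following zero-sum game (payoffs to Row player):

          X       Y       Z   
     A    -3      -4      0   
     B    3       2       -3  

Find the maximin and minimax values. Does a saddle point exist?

Maximin = -3, Minimax = 0, Saddle: False

Work:
Row minimums: [-4, -3] → maximin = -3
Column maximums: [3, 2, 0] → minimax = 0
No saddle point (maximin ≠ minimax). Mixed strategy needed.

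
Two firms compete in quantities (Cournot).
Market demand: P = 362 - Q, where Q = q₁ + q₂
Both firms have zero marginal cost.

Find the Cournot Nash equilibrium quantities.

q₁* = q₂* = 120.67; P* = 120.67

Work:
Profit: π_i = P·q_i = (a - q_i - q_j)·q_i
FOC: ∂π_i/∂q_i = a - 2q_i - q_j = 0
Reaction function: q_i = (362 - q_j)/2
Symmetry: q* = 362/3 = 120.67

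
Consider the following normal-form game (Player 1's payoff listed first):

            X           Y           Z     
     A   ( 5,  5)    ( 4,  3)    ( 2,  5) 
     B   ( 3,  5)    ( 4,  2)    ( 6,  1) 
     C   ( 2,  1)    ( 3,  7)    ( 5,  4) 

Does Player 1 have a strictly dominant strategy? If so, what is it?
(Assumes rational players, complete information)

No strictly dominant strategy exists for Player 1

Work:
A strategy strictly dominates another if it gives a strictly higher payoff against every opponent action. Compare each pair of P1's strategies column-by-column:
  A vs B: [5 vs 3, 4 vs 4, 2 vs 6] → A does not strictly dominate B (column Y: 4 ≤ 4)
  A vs C: [5 vs 2, 4 vs 3, 2 vs 5] → A does not strictly dominate C (column Z: 2 ≤ 5)
  B vs A: [3 vs 5, 4 vs 4, 6 vs 2] → B does not strictly dominate A (column X: 3 ≤ 5)
  B vs C: [3 vs 2, 4 vs 3, 6 vs 5] → B strictly dominates C
  C vs A: [2 vs 5, 3 vs 4, 5 vs 2] → C does not strictly dominate A (column X: 2 ≤ 5)
  C vs B: [2 vs 3, 3 vs 4, 5 vs 6] → C does not strictly dominate B (column X: 2 ≤ 3)
No single strategy strictly dominates all others → no strictly dominant strategy.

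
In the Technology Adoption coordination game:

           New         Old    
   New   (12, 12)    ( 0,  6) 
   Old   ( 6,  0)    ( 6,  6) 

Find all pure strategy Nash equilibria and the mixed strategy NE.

Pure NE: (New, New) and (Old, Old); Mixed NE: p = 0.5, q = 0.5

Work:
Check pure NE:
(New, New): (12, 12) - no unilateral deviation beneficial
(Old, Old): (6, 6) - no unilateral deviation beneficial
Mixed NE: P1 plays New with p = 0.5, P2 plays New with q = 0.5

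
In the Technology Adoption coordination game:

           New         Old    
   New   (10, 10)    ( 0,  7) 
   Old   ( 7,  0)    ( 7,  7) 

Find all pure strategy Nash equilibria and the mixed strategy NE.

Pure NE: (New, New) and (Old, Old); Mixed NE: p = 0.7, q = 0.7

Work:
Check pure NE:
(New, New): (10, 10) - no unilateral deviation beneficial
(Old, Old): (7, 7) - no unilateral deviation beneficial
Mixed NE: P1 plays New with p = 0.7, P2 plays New with q = 0.7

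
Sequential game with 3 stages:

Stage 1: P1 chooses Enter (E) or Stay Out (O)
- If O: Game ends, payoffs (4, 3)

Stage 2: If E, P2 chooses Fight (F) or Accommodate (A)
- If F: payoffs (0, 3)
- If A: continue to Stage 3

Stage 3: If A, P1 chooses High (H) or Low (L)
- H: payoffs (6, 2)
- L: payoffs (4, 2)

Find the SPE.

SPE: (O, F, H); Outcome (4, 3)

Work:
Stage 3: P1 chooses H (6 vs 4)
Stage 2: P2: F->3, A->2 (anticipating H). Choose F
Stage 1: P1: O->4, E->0 (anticipating F, H). Choose O
SPE path: O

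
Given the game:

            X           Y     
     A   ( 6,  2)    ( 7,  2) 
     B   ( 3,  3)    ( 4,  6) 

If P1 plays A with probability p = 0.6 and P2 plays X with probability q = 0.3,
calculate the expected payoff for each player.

E[P1] = 5.5, E[P2] = 3.24

Work:
E[P1] = p·q·π₁(A,X) + p·(1-q)·π₁(A,Y) + (1-p)·q·π₁(B,X) + (1-p)·(1-q)·π₁(B,Y)
= 0.6·0.3·6 + 0.6·0.7·7 + 0.4·0.3·3 + 0.4·0.7·4
= 5.5

E[P2] = 3.24 (similar calculation)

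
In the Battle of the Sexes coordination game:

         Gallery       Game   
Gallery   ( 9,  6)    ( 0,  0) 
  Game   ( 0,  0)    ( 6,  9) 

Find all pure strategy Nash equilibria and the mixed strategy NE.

Pure NE: (Gallery, Gallery) and (Game, Game); Mixed NE: p = 0.6, q = 0.4

Work:
Check pure NE:
(Gallery, Gallery): (9, 6) - no unilateral deviation beneficial
(Game, Game): (6, 9) - no unilateral deviation beneficial
Mixed NE: P1 plays Gallery with p = 0.6, P2 plays Gallery with q = 0.4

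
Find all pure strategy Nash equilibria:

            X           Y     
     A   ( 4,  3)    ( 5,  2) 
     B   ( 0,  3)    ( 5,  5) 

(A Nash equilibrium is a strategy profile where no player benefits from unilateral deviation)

Nash equilibrium: (A, X), (B, Y)

Work:
Best responses:
  P1 vs X: payoffs [4, 0] → best response A (payoff 4)
  P1 vs Y: payoffs [5, 5] → best response A/B (payoff 5)
  P2 vs A: payoffs [3, 2] → best response X (payoff 3)
  P2 vs B: payoffs [3, 5] → best response Y (payoff 5)
Mutual best responses: (A,X), (B,Y) → Nash equilibria.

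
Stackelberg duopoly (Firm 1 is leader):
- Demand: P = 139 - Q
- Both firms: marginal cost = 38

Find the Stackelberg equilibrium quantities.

q₁* (leader) = 50.5, q₂* (follower) = 25.25

Work:
Follower's reaction: q₂ = (a - c - q₁)/2
Leader substitutes: π₁ = q₁·(a - q₁ - (a-c-q₁)/2 - c)
FOC: q₁* = (139 - 38)/2 = 50.50
Then: q₂* = (139 - 38 - 50.5)/2 = 25.25
Leader has first-mover advantage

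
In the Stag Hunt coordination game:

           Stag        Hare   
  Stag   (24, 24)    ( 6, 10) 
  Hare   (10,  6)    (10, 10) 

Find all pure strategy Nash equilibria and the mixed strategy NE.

Pure NE: (Stag, Stag) and (Hare, Hare); Mixed NE: p = 0.2222, q = 0.2222

Work:
Check pure NE:
(Stag, Stag): (24, 24) - no unilateral deviation beneficial
(Hare, Hare): (10, 10) - no unilateral deviation beneficial
Mixed NE: P1 plays Stag with p = 0.2222, P2 plays Stag with q = 0.2222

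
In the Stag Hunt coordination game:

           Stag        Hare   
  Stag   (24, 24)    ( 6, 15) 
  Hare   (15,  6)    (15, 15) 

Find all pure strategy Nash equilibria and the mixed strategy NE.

Pure NE: (Stag, Stag) and (Hare, Hare); Mixed NE: p = 0.5, q = 0.5

Work:
Check pure NE:
(Stag, Stag): (24, 24) - no unilateral deviation beneficial
(Hare, Hare): (15, 15) - no unilateral deviation beneficial
Mixed NE: P1 plays Stag with p = 0.5, P2 plays Stag with q = 0.5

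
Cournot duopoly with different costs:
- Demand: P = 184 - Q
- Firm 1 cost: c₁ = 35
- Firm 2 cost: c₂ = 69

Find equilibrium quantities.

q₁* = 61.0, q₂* = 27.0

Work:
Reaction: q₁ = (184 - 35 - q₂)/2
Reaction: q₂ = (184 - 69 - q₁)/2
Solve simultaneously:
q₁* = (184 - 2×35 + 69)/3 = 61.0
q₂* = (184 - 2×69 + 35)/3 = 27.0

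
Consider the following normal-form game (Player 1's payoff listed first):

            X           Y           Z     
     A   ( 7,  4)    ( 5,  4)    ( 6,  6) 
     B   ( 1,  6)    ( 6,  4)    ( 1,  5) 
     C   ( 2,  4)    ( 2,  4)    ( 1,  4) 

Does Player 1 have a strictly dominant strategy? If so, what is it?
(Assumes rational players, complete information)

No strictly dominant strategy exists for Player 1

Work:
A strategy strictly dominates another if it gives a strictly higher payoff against every opponent action. Compare each pair of P1's strategies column-by-column:
  A vs B: [7 vs 1, 5 vs 6, 6 vs 1] → A does not strictly dominate B (column Y: 5 ≤ 6)
  A vs C: [7 vs 2, 5 vs 2, 6 vs 1] → A strictly dominates C
  B vs A: [1 vs 7, 6 vs 5, 1 vs 6] → B does not strictly dominate A (column X: 1 ≤ 7)
  B vs C: [1 vs 2, 6 vs 2, 1 vs 1] → B does not strictly dominate C (column X: 1 ≤ 2)
  C vs A: [2 vs 7, 2 vs 5, 1 vs 6] → C does not strictly dominate A (column X: 2 ≤ 7)
  C vs B: [2 vs 1, 2 vs 6, 1 vs 1] → C does not strictly dominate B (column Y: 2 ≤ 6)
No single strategy strictly dominates all others → no strictly dominant strategy.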